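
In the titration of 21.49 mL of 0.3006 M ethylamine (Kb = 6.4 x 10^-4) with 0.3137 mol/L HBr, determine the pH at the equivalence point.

5.81

n(C2H5NH2) = 0.3006 x 0.02149 = 0.006460 mol; V(HBr) at equivalence = 0.006460/0.3137 = 0.02059 L.
At equivalence the base is fully converted to C2H5NH3+; total volume = 0.04208 L, so [C2H5NH3+] = 0.006460/0.04208 = 0.1535 M.
Ka(C2H5NH3+) = Kw/Kb = 1.0e-14 / 6.4 x 10^-4 = 1.56e-11.
[H^+] = sqrt(Ka x [C2H5NH3+]) = sqrt(1.56e-11 x 0.1535) = 1.55e-6 M.
pH = -log(1.55e-6) = 5.81.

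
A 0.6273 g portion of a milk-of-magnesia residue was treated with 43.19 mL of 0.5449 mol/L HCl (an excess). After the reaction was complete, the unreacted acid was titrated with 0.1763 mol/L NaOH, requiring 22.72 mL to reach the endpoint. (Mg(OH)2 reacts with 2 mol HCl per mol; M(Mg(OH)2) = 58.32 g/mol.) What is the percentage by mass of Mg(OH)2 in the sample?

Total n(HCl) added = 0.5449 x 0.04319 = 0.02353 mol.
n(NaOH) used = 0.1763 x 0.02272 = 0.004006 mol, which equals the excess n(HCl).
So n(HCl) consumed by the sample = 0.02353 - 0.004006 = 0.01953 mol.
n(Mg(OH)2) = 0.01953 / 2 = 0.009764 mol.
mass Mg(OH)2 = 0.009764 x 58.32 = 0.5695 g, so %Mg(OH)2 = 0.5695/0.6273 x 100 = 90.8%.

90.8%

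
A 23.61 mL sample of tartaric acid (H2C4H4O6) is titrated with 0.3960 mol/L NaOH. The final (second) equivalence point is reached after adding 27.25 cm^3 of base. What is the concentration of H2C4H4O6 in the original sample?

n(NaOH) = 0.3960 x 0.02725 = 0.01079 mol.
At the final (second) equivalence point, 2 mol OH^- react per mol H2C4H4O6, so n(H2C4H4O6) = 0.01079 / 2 = 0.005396 mol.
[H2C4H4O6] = 0.005396 / 0.02361 L = 0.229 M.

0.229 M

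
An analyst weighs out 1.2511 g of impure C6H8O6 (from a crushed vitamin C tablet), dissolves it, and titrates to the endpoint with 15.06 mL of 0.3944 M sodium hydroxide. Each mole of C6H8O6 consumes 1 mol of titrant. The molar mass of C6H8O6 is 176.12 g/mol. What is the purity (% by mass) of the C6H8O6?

83.6%

n(NaOH) = 0.3944 x 0.01506 = 0.005940 mol.
n(C6H8O6) = 0.005940 / 1 = 0.005940 mol.
mass of C6H8O6 = 0.005940 x 176.12 = 1.046 g.
% purity = 1.046 / 1.2511 x 100 = 83.6%.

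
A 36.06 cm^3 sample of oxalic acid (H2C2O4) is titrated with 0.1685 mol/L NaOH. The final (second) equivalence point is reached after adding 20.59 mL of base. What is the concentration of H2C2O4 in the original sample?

0.0481 M

n(NaOH) = 0.1685 x 0.02059 = 0.003469 mol.
At the final (second) equivalence point, 2 mol OH^- react per mol H2C2O4, so n(H2C2O4) = 0.003469 / 2 = 0.001735 mol.
[H2C2O4] = 0.001735 / 0.03606 L = 0.0481 M.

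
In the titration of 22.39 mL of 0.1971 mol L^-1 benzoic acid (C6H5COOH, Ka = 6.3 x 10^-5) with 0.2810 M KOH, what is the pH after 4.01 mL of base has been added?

3.74

Initial n(C6H5COOH) = 0.1971 x 0.02239 = 0.004413 mol.
n(KOH) added = 0.2810 x 0.004010 = 0.001127 mol, converting that many moles of C6H5COOH to C6H5COO-.
Remaining n(C6H5COOH) = 0.003286 mol; n(C6H5COO-) = 0.001127 mol.
By Henderson-Hasselbalch, pH = pKa + log([A^-]/[HA]) = 4.20 + log(0.001127/0.003286) = 4.20 + (-0.46) = 3.74.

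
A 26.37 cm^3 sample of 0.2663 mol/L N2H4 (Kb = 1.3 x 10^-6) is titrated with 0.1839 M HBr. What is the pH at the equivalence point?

4.54

n(N2H4) = 0.2663 x 0.02637 = 0.007022 mol; V(HBr) at equivalence = 0.007022/0.1839 = 0.03819 L.
At equivalence the base is fully converted to N2H5+; total volume = 0.06456 L, so [N2H5+] = 0.007022/0.06456 = 0.1088 M.
Ka(N2H5+) = Kw/Kb = 1.0e-14 / 1.3 x 10^-6 = 7.69e-9.
[H^+] = sqrt(Ka x [N2H5+]) = sqrt(7.69e-9 x 0.1088) = 2.89e-5 M.
pH = -log(2.89e-5) = 4.54.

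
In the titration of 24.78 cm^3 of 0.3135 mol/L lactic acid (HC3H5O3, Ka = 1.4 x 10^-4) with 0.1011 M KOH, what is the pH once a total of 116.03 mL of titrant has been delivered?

12.45

n(acid) = 0.3135 x 0.02478 = 0.007769 mol; n(KOH) added = 0.1011 x 0.1160 = 0.01173 mol.
Base is in excess by 0.01173 - 0.007769 = 0.003962 mol in a total volume of 0.1408 L.
[OH^-] = 0.003962/0.1408 = 0.02814 M, so pOH = 1.55 and pH = 14.00 - 1.55 = 12.45.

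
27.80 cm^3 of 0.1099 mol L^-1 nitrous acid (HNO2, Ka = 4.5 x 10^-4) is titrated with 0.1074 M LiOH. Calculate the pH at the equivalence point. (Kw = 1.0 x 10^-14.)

n(HNO2) = 0.1099 x 0.02780 = 0.003055 mol; V(LiOH) at equivalence = 0.003055/0.1074 = 0.02845 L.
At equivalence all the acid is converted to NO2-; total volume = 0.02780 + 0.02845 = 0.05625 L, so [NO2-] = 0.003055/0.05625 = 0.05432 M.
Kb = Kw/Ka = 1.0e-14 / 4.5 x 10^-4 = 2.22e-11.
[OH^-] = sqrt(Kb x [NO2-]) = sqrt(2.22e-11 x 0.05432) = 1.10e-6 M.
pOH = 5.96, so pH = 14.00 - 5.96 = 8.04.

8.04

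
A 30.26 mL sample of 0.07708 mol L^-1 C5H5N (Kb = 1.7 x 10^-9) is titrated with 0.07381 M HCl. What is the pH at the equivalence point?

3.33

n(C5H5N) = 0.07708 x 0.03026 = 0.002332 mol; V(HCl) at equivalence = 0.002332/0.07381 = 0.03160 L.
At equivalence the base is fully converted to C5H5NH+; total volume = 0.06186 L, so [C5H5NH+] = 0.002332/0.06186 = 0.03770 M.
Ka(C5H5NH+) = Kw/Kb = 1.0e-14 / 1.7 x 10^-9 = 5.88e-6.
[H^+] = sqrt(Ka x [C5H5NH+]) = sqrt(5.88e-6 x 0.03770) = 0.000471 M.
pH = -log(0.000471) = 3.33.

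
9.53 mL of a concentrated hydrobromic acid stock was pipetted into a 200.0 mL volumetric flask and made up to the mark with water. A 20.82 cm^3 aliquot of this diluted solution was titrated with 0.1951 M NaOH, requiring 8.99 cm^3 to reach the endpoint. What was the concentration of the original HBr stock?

n(NaOH) = 0.1951 x 0.008990 = 0.001754 mol.
n(HBr) in the aliquot = 0.001754 mol.
[diluted HBr] = 0.001754 / 0.02082 = 0.08424 M.
Dilution factor = 200.0/9.530 = 20.99, so [stock] = 0.08424 x 20.99 = 1.77 M.

1.77 M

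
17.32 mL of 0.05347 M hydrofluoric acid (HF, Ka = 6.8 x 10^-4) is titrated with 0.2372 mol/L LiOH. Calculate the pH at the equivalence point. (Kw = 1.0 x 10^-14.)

7.90

n(HF) = 0.05347 x 0.01732 = 0.0009261 mol; V(LiOH) at equivalence = 0.0009261/0.2372 = 0.003904 L.
At equivalence all the acid is converted to F-; total volume = 0.01732 + 0.003904 = 0.02122 L, so [F-] = 0.0009261/0.02122 = 0.04363 M.
Kb = Kw/Ka = 1.0e-14 / 6.8 x 10^-4 = 1.47e-11.
[OH^-] = sqrt(Kb x [F-]) = sqrt(1.47e-11 x 0.04363) = 8.01e-7 M.
pOH = 6.10, so pH = 14.00 - 6.10 = 7.90.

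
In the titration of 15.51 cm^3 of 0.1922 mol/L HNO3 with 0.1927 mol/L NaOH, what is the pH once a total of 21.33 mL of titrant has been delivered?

n(acid) = 0.1922 x 0.01551 = 0.002981 mol; n(NaOH) added = 0.1927 x 0.02133 = 0.004110 mol.
Base is in excess by 0.004110 - 0.002981 = 0.001129 mol in a total volume of 0.03684 L.
[OH^-] = 0.001129/0.03684 = 0.03065 M, so pOH = 1.51 and pH = 14.00 - 1.51 = 12.49.

12.49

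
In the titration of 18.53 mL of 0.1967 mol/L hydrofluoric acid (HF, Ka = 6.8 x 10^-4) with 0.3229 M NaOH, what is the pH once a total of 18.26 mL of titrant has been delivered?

12.79

n(acid) = 0.1967 x 0.01853 = 0.003645 mol; n(NaOH) added = 0.3229 x 0.01826 = 0.005896 mol.
Base is in excess by 0.005896 - 0.003645 = 0.002251 mol in a total volume of 0.03679 L.
[OH^-] = 0.002251/0.03679 = 0.06119 M, so pOH = 1.21 and pH = 14.00 - 1.21 = 12.79.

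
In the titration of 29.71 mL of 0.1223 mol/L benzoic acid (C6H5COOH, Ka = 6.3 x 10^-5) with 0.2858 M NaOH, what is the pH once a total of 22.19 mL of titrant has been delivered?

n(acid) = 0.1223 x 0.02971 = 0.003634 mol; n(NaOH) added = 0.2858 x 0.02219 = 0.006342 mol.
Base is in excess by 0.006342 - 0.003634 = 0.002708 mol in a total volume of 0.05190 L.
[OH^-] = 0.002708/0.05190 = 0.05218 M, so pOH = 1.28 and pH = 14.00 - 1.28 = 12.72.

12.72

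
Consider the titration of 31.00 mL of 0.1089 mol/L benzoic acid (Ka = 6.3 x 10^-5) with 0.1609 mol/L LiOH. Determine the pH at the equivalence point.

8.51

n(C6H5COOH) = 0.1089 x 0.03100 = 0.003376 mol; V(LiOH) at equivalence = 0.003376/0.1609 = 0.02098 L.
At equivalence all the acid is converted to C6H5COO-; total volume = 0.03100 + 0.02098 = 0.05198 L, so [C6H5COO-] = 0.003376/0.05198 = 0.06494 M.
Kb = Kw/Ka = 1.0e-14 / 6.3 x 10^-5 = 1.59e-10.
[OH^-] = sqrt(Kb x [C6H5COO-]) = sqrt(1.59e-10 x 0.06494) = 3.21e-6 M.
pOH = 5.49, so pH = 14.00 - 5.49 = 8.51.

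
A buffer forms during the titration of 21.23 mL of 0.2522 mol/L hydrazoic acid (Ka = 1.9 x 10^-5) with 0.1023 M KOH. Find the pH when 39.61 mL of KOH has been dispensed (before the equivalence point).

5.21

Initial n(HN3) = 0.2522 x 0.02123 = 0.005354 mol.
n(KOH) added = 0.1023 x 0.03961 = 0.004052 mol, converting that many moles of HN3 to N3-.
Remaining n(HN3) = 0.001302 mol; n(N3-) = 0.004052 mol.
By Henderson-Hasselbalch, pH = pKa + log([A^-]/[HA]) = 4.72 + log(0.004052/0.001302) = 4.72 + (+0.49) = 5.21.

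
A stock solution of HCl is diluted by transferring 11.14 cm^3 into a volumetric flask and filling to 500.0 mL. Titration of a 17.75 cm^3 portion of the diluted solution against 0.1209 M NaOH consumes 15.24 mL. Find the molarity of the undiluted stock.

n(NaOH) = 0.1209 x 0.01524 = 0.001843 mol.
n(HCl) in the aliquot = 0.001843 mol.
[diluted HCl] = 0.001843 / 0.01775 = 0.1038 M.
Dilution factor = 500.0/11.14 = 44.88, so [stock] = 0.1038 x 44.88 = 4.66 M.

4.66 M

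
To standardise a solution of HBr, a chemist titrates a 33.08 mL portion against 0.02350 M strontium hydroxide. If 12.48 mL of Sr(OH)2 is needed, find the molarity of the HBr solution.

0.0177 M

n(Sr(OH)2) delivered = 0.02350 x 0.01248 = 0.0002933 mol.
The reaction is 2 HBr + 1 Sr(OH)2, so n(HBr) = 0.0002933 x 2/1 = 0.0005866 mol.
[HBr] = 0.0005866 mol / 0.03308 L = 0.0177 M.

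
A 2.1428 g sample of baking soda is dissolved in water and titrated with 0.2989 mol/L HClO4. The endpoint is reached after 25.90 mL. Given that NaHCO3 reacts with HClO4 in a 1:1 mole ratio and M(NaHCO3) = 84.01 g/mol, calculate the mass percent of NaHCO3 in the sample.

30.4%

n(HClO4) = 0.2989 x 0.02590 = 0.007742 mol.
n(NaHCO3) = 0.007742 / 1 = 0.007742 mol.
mass of NaHCO3 = 0.007742 x 84.01 = 0.6504 g.
% purity = 0.6504 / 2.1428 x 100 = 30.4%.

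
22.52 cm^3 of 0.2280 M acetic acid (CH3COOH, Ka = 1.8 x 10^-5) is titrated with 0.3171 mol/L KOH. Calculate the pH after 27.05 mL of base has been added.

12.84

n(acid) = 0.2280 x 0.02252 = 0.005135 mol; n(KOH) added = 0.3171 x 0.02705 = 0.008578 mol.
Base is in excess by 0.008578 - 0.005135 = 0.003443 mol in a total volume of 0.04957 L.
[OH^-] = 0.003443/0.04957 = 0.06946 M, so pOH = 1.16 and pH = 14.00 - 1.16 = 12.84.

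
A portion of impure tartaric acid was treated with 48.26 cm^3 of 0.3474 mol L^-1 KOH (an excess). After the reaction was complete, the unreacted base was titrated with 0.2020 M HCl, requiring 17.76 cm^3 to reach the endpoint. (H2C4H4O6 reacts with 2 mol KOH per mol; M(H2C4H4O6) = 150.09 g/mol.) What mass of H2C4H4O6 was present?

Total n(KOH) added = 0.3474 x 0.04826 = 0.01677 mol.
n(HCl) used = 0.2020 x 0.01776 = 0.003588 mol, which equals the excess n(KOH).
So n(KOH) consumed by the sample = 0.01677 - 0.003588 = 0.01318 mol.
n(H2C4H4O6) = 0.01318 / 2 = 0.006589 mol.
mass = 0.006589 mol x 150.09 g/mol = 0.989 g.

0.989 g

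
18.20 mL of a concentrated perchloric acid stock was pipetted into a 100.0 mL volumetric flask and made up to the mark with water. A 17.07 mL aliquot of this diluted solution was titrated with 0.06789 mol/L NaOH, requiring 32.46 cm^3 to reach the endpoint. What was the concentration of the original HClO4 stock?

n(NaOH) = 0.06789 x 0.03246 = 0.002204 mol.
n(HClO4) in the aliquot = 0.002204 mol.
[diluted HClO4] = 0.002204 / 0.01707 = 0.1291 M.
Dilution factor = 100.0/18.20 = 5.495, so [stock] = 0.1291 x 5.495 = 0.709 M.

0.709 M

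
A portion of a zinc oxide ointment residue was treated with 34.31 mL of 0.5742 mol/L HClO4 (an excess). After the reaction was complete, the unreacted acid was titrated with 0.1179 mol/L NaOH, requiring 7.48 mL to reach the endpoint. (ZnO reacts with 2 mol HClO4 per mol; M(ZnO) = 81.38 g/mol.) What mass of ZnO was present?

0.766 g

Total n(HClO4) added = 0.5742 x 0.03431 = 0.01970 mol.
n(NaOH) used = 0.1179 x 0.007480 = 0.0008819 mol, which equals the excess n(HClO4).
So n(HClO4) consumed by the sample = 0.01970 - 0.0008819 = 0.01882 mol.
n(ZnO) = 0.01882 / 2 = 0.009409 mol.
mass = 0.009409 mol x 81.38 g/mol = 0.766 g.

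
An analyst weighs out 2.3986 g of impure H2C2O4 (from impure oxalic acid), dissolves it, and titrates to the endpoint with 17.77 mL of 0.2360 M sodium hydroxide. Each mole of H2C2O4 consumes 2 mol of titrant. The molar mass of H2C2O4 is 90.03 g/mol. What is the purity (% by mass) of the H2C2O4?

n(NaOH) = 0.2360 x 0.01777 = 0.004194 mol.
n(H2C2O4) = 0.004194 / 2 = 0.002097 mol.
mass of H2C2O4 = 0.002097 x 90.03 = 0.1888 g.
% purity = 0.1888 / 2.3986 x 100 = 7.87%.

7.87%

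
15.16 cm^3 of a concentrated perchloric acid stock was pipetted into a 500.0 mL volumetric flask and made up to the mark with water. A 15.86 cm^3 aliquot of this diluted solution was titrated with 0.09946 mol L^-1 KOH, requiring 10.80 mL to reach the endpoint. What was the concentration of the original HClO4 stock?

n(KOH) = 0.09946 x 0.01080 = 0.001074 mol.
n(HClO4) in the aliquot = 0.001074 mol.
[diluted HClO4] = 0.001074 / 0.01586 = 0.06773 M.
Dilution factor = 500.0/15.16 = 32.98, so [stock] = 0.06773 x 32.98 = 2.23 M.

2.23 M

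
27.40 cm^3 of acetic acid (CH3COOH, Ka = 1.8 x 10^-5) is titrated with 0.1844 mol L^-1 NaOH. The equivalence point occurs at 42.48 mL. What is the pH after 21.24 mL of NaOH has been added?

21.24 mL is exactly half the equivalence volume (42.48/2), i.e. the half-equivalence point.
There, n(HA) = n(A^-), so pH = pKa = -log(1.8 x 10^-5) = 4.74.

4.74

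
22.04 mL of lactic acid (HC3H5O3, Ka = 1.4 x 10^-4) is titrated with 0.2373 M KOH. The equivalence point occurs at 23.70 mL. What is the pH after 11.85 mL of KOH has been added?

11.85 mL is exactly half the equivalence volume (23.70/2), i.e. the half-equivalence point.
There, n(HA) = n(A^-), so pH = pKa = -log(1.4 x 10^-4) = 3.85.

3.85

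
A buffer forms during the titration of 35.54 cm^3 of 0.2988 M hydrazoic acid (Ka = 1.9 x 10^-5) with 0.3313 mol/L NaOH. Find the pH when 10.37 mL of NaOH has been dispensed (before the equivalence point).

4.40

Initial n(HN3) = 0.2988 x 0.03554 = 0.01062 mol.
n(NaOH) added = 0.3313 x 0.01037 = 0.003436 mol, converting that many moles of HN3 to N3-.
Remaining n(HN3) = 0.007184 mol; n(N3-) = 0.003436 mol.
By Henderson-Hasselbalch, pH = pKa + log([A^-]/[HA]) = 4.72 + log(0.003436/0.007184) = 4.72 + (-0.32) = 4.40.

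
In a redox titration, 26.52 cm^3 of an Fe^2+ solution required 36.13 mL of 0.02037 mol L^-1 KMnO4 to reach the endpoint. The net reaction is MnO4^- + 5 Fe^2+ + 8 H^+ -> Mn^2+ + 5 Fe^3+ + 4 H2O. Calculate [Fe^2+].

n(KMnO4) = 0.02037 x 0.03613 = 0.0007360 mol.
From the balanced equation, 1 mol KMnO4 reacts with 5 mol Fe^2+, so n(Fe^2+) = 0.0007360 x 5/1 = 0.003680 mol.
[Fe^2+] = 0.003680 / 0.02652 L = 0.139 M.

0.139 M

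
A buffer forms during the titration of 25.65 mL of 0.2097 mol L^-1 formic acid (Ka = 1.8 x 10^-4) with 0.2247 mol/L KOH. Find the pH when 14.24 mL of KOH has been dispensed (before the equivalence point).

3.91

Initial n(HCOOH) = 0.2097 x 0.02565 = 0.005379 mol.
n(KOH) added = 0.2247 x 0.01424 = 0.003200 mol, converting that many moles of HCOOH to HCOO-.
Remaining n(HCOOH) = 0.002179 mol; n(HCOO-) = 0.003200 mol.
By Henderson-Hasselbalch, pH = pKa + log([A^-]/[HA]) = 3.74 + log(0.003200/0.002179) = 3.74 + (+0.17) = 3.91.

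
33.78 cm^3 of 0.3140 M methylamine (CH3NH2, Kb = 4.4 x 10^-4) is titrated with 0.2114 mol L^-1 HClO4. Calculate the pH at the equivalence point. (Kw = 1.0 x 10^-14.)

n(CH3NH2) = 0.3140 x 0.03378 = 0.01061 mol; V(HClO4) at equivalence = 0.01061/0.2114 = 0.05017 L.
At equivalence the base is fully converted to CH3NH3+; total volume = 0.08395 L, so [CH3NH3+] = 0.01061/0.08395 = 0.1263 M.
Ka(CH3NH3+) = Kw/Kb = 1.0e-14 / 4.4 x 10^-4 = 2.27e-11.
[H^+] = sqrt(Ka x [CH3NH3+]) = sqrt(2.27e-11 x 0.1263) = 1.69e-6 M.
pH = -log(1.69e-6) = 5.77.

5.77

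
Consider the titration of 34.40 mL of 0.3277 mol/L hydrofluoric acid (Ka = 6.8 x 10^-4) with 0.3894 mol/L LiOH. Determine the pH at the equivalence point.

8.21

n(HF) = 0.3277 x 0.03440 = 0.01127 mol; V(LiOH) at equivalence = 0.01127/0.3894 = 0.02895 L.
At equivalence all the acid is converted to F-; total volume = 0.03440 + 0.02895 = 0.06335 L, so [F-] = 0.01127/0.06335 = 0.1779 M.
Kb = Kw/Ka = 1.0e-14 / 6.8 x 10^-4 = 1.47e-11.
[OH^-] = sqrt(Kb x [F-]) = sqrt(1.47e-11 x 0.1779) = 1.62e-6 M.
pOH = 5.79, so pH = 14.00 - 5.79 = 8.21.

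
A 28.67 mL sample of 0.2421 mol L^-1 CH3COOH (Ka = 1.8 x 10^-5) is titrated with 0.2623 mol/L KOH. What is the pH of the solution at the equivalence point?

n(CH3COOH) = 0.2421 x 0.02867 = 0.006941 mol; V(KOH) at equivalence = 0.006941/0.2623 = 0.02646 L.
At equivalence all the acid is converted to CH3COO-; total volume = 0.02867 + 0.02646 = 0.05513 L, so [CH3COO-] = 0.006941/0.05513 = 0.1259 M.
Kb = Kw/Ka = 1.0e-14 / 1.8 x 10^-5 = 5.56e-10.
[OH^-] = sqrt(Kb x [CH3COO-]) = sqrt(5.56e-10 x 0.1259) = 8.36e-6 M.
pOH = 5.08, so pH = 14.00 - 5.08 = 8.92.

8.92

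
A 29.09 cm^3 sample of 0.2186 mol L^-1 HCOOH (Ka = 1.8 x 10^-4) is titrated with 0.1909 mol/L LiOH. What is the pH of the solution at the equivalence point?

n(HCOOH) = 0.2186 x 0.02909 = 0.006359 mol; V(LiOH) at equivalence = 0.006359/0.1909 = 0.03331 L.
At equivalence all the acid is converted to HCOO-; total volume = 0.02909 + 0.03331 = 0.06240 L, so [HCOO-] = 0.006359/0.06240 = 0.1019 M.
Kb = Kw/Ka = 1.0e-14 / 1.8 x 10^-4 = 5.56e-11.
[OH^-] = sqrt(Kb x [HCOO-]) = sqrt(5.56e-11 x 0.1019) = 2.38e-6 M.
pOH = 5.62, so pH = 14.00 - 5.62 = 8.38.

8.38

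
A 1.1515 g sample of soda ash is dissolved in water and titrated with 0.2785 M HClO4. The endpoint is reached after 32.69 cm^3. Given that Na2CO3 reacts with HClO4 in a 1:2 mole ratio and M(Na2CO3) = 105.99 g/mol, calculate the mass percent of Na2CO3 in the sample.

n(HClO4) = 0.2785 x 0.03269 = 0.009104 mol.
n(Na2CO3) = 0.009104 / 2 = 0.004552 mol.
mass of Na2CO3 = 0.004552 x 105.99 = 0.4825 g.
% purity = 0.4825 / 1.1515 x 100 = 41.9%.

41.9%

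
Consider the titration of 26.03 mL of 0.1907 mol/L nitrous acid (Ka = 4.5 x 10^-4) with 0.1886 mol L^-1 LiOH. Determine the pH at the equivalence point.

8.16

n(HNO2) = 0.1907 x 0.02603 = 0.004964 mol; V(LiOH) at equivalence = 0.004964/0.1886 = 0.02632 L.
At equivalence all the acid is converted to NO2-; total volume = 0.02603 + 0.02632 = 0.05235 L, so [NO2-] = 0.004964/0.05235 = 0.09482 M.
Kb = Kw/Ka = 1.0e-14 / 4.5 x 10^-4 = 2.22e-11.
[OH^-] = sqrt(Kb x [NO2-]) = sqrt(2.22e-11 x 0.09482) = 1.45e-6 M.
pOH = 5.84, so pH = 14.00 - 5.84 = 8.16.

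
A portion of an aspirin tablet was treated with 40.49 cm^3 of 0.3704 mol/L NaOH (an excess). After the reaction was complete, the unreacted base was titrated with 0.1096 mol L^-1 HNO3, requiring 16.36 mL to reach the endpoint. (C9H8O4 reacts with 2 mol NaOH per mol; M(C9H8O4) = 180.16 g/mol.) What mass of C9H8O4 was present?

Total n(NaOH) added = 0.3704 x 0.04049 = 0.01500 mol.
n(HNO3) used = 0.1096 x 0.01636 = 0.001793 mol, which equals the excess n(NaOH).
So n(NaOH) consumed by the sample = 0.01500 - 0.001793 = 0.01320 mol.
n(C9H8O4) = 0.01320 / 2 = 0.006602 mol.
mass = 0.006602 mol x 180.16 g/mol = 1.19 g.

1.19 g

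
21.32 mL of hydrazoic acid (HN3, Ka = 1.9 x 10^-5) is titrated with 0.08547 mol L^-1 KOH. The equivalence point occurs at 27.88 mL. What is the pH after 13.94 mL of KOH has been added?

13.94 mL is exactly half the equivalence volume (27.88/2), i.e. the half-equivalence point.
There, n(HA) = n(A^-), so pH = pKa = -log(1.9 x 10^-5) = 4.72.

4.72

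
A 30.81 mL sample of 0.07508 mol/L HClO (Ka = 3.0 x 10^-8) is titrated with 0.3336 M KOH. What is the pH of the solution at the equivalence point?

10.16

n(HClO) = 0.07508 x 0.03081 = 0.002313 mol; V(KOH) at equivalence = 0.002313/0.3336 = 0.006934 L.
At equivalence all the acid is converted to ClO-; total volume = 0.03081 + 0.006934 = 0.03774 L, so [ClO-] = 0.002313/0.03774 = 0.06129 M.
Kb = Kw/Ka = 1.0e-14 / 3.0 x 10^-8 = 3.33e-7.
[OH^-] = sqrt(Kb x [ClO-]) = sqrt(3.33e-7 x 0.06129) = 0.000143 M.
pOH = 3.84, so pH = 14.00 - 3.84 = 10.16.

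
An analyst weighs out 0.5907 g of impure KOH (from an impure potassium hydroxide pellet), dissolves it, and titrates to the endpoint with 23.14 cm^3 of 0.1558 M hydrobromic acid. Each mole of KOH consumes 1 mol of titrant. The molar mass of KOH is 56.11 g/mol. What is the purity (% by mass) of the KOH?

n(HBr) = 0.1558 x 0.02314 = 0.003605 mol.
n(KOH) = 0.003605 / 1 = 0.003605 mol.
mass of KOH = 0.003605 x 56.11 = 0.2023 g.
% purity = 0.2023 / 0.5907 x 100 = 34.2%.

34.2%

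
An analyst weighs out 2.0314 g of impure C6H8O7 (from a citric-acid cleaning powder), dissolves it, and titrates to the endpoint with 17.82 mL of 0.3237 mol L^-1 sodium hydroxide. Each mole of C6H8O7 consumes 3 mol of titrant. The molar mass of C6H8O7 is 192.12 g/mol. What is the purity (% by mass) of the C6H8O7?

18.2%

n(NaOH) = 0.3237 x 0.01782 = 0.005768 mol.
n(C6H8O7) = 0.005768 / 3 = 0.001923 mol.
mass of C6H8O7 = 0.001923 x 192.12 = 0.3694 g.
% purity = 0.3694 / 2.0314 x 100 = 18.2%.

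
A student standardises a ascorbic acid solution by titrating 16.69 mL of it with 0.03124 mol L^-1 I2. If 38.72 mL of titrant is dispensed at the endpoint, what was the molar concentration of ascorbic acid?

n(I2) = 0.03124 x 0.03872 = 0.001210 mol.
From the balanced equation, 1 mol I2 reacts with 1 mol ascorbic acid, so n(ascorbic acid) = 0.001210 x 1/1 = 0.001210 mol.
[ascorbic acid] = 0.001210 / 0.01669 L = 0.0725 M.

0.0725 M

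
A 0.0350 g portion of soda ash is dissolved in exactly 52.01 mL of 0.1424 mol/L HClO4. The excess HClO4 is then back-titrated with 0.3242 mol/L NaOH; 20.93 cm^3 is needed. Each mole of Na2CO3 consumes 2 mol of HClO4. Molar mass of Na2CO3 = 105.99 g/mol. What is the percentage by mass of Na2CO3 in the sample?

94.0%

Total n(HClO4) added = 0.1424 x 0.05201 = 0.007406 mol.
n(NaOH) used = 0.3242 x 0.02093 = 0.006786 mol, which equals the excess n(HClO4).
So n(HClO4) consumed by the sample = 0.007406 - 0.006786 = 0.0006207 mol.
n(Na2CO3) = 0.0006207 / 2 = 0.0003104 mol.
mass Na2CO3 = 0.0003104 x 105.99 = 0.03289 g, so %Na2CO3 = 0.03289/0.0350 x 100 = 94.0%.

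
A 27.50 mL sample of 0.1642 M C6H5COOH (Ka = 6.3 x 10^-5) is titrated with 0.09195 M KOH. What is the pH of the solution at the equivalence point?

n(C6H5COOH) = 0.1642 x 0.02750 = 0.004516 mol; V(KOH) at equivalence = 0.004516/0.09195 = 0.04911 L.
At equivalence all the acid is converted to C6H5COO-; total volume = 0.02750 + 0.04911 = 0.07661 L, so [C6H5COO-] = 0.004516/0.07661 = 0.05894 M.
Kb = Kw/Ka = 1.0e-14 / 6.3 x 10^-5 = 1.59e-10.
[OH^-] = sqrt(Kb x [C6H5COO-]) = sqrt(1.59e-10 x 0.05894) = 3.06e-6 M.
pOH = 5.51, so pH = 14.00 - 5.51 = 8.49.

8.49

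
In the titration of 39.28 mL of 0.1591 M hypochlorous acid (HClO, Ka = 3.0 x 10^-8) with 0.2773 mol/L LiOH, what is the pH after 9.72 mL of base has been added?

Initial n(HClO) = 0.1591 x 0.03928 = 0.006249 mol.
n(LiOH) added = 0.2773 x 0.009720 = 0.002695 mol, converting that many moles of HClO to ClO-.
Remaining n(HClO) = 0.003554 mol; n(ClO-) = 0.002695 mol.
By Henderson-Hasselbalch, pH = pKa + log([A^-]/[HA]) = 7.52 + log(0.002695/0.003554) = 7.52 + (-0.12) = 7.40.

7.40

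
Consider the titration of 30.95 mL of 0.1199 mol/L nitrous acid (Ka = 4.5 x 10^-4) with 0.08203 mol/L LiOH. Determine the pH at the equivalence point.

8.02

n(HNO2) = 0.1199 x 0.03095 = 0.003711 mol; V(LiOH) at equivalence = 0.003711/0.08203 = 0.04524 L.
At equivalence all the acid is converted to NO2-; total volume = 0.03095 + 0.04524 = 0.07619 L, so [NO2-] = 0.003711/0.07619 = 0.04871 M.
Kb = Kw/Ka = 1.0e-14 / 4.5 x 10^-4 = 2.22e-11.
[OH^-] = sqrt(Kb x [NO2-]) = sqrt(2.22e-11 x 0.04871) = 1.04e-6 M.
pOH = 5.98, so pH = 14.00 - 5.98 = 8.02.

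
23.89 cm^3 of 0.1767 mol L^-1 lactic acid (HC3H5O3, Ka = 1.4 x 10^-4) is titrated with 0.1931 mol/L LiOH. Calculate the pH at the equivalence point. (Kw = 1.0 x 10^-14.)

n(HC3H5O3) = 0.1767 x 0.02389 = 0.004221 mol; V(LiOH) at equivalence = 0.004221/0.1931 = 0.02186 L.
At equivalence all the acid is converted to C3H5O3-; total volume = 0.02389 + 0.02186 = 0.04575 L, so [C3H5O3-] = 0.004221/0.04575 = 0.09227 M.
Kb = Kw/Ka = 1.0e-14 / 1.4 x 10^-4 = 7.14e-11.
[OH^-] = sqrt(Kb x [C3H5O3-]) = sqrt(7.14e-11 x 0.09227) = 2.57e-6 M.
pOH = 5.59, so pH = 14.00 - 5.59 = 8.41.

8.41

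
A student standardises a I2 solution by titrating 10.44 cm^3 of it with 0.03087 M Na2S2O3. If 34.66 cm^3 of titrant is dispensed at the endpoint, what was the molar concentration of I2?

n(Na2S2O3) = 0.03087 x 0.03466 = 0.001070 mol.
From the balanced equation, 2 mol Na2S2O3 reacts with 1 mol I2, so n(I2) = 0.001070 x 1/2 = 0.0005350 mol.
[I2] = 0.0005350 / 0.01044 L = 0.0512 M.

0.0512 M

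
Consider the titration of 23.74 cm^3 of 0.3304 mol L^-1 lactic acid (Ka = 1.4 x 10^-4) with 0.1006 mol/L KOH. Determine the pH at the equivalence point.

n(HC3H5O3) = 0.3304 x 0.02374 = 0.007844 mol; V(KOH) at equivalence = 0.007844/0.1006 = 0.07797 L.
At equivalence all the acid is converted to C3H5O3-; total volume = 0.02374 + 0.07797 = 0.1017 L, so [C3H5O3-] = 0.007844/0.1017 = 0.07712 M.
Kb = Kw/Ka = 1.0e-14 / 1.4 x 10^-4 = 7.14e-11.
[OH^-] = sqrt(Kb x [C3H5O3-]) = sqrt(7.14e-11 x 0.07712) = 2.35e-6 M.
pOH = 5.63, so pH = 14.00 - 5.63 = 8.37.

8.37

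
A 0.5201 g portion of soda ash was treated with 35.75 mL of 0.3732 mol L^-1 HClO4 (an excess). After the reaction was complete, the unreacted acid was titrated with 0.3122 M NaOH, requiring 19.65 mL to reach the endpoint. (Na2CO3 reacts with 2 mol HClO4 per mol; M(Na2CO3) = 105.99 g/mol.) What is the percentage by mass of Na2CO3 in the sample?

73.4%

Total n(HClO4) added = 0.3732 x 0.03575 = 0.01334 mol.
n(NaOH) used = 0.3122 x 0.01965 = 0.006135 mol, which equals the excess n(HClO4).
So n(HClO4) consumed by the sample = 0.01334 - 0.006135 = 0.007207 mol.
n(Na2CO3) = 0.007207 / 2 = 0.003604 mol.
mass Na2CO3 = 0.003604 x 105.99 = 0.3819 g, so %Na2CO3 = 0.3819/0.5201 x 100 = 73.4%.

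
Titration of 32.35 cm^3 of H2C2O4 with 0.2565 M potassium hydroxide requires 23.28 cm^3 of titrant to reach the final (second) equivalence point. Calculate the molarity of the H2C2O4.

0.0923 M

n(KOH) = 0.2565 x 0.02328 = 0.005971 mol.
At the final (second) equivalence point, 2 mol OH^- react per mol H2C2O4, so n(H2C2O4) = 0.005971 / 2 = 0.002986 mol.
[H2C2O4] = 0.002986 / 0.03235 L = 0.0923 M.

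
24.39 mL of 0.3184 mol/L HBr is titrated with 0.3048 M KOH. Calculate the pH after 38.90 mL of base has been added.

n(acid) = 0.3184 x 0.02439 = 0.007766 mol; n(KOH) added = 0.3048 x 0.03890 = 0.01186 mol.
Base is in excess by 0.01186 - 0.007766 = 0.004091 mol in a total volume of 0.06329 L.
[OH^-] = 0.004091/0.06329 = 0.06464 M, so pOH = 1.19 and pH = 14.00 - 1.19 = 12.81.

12.81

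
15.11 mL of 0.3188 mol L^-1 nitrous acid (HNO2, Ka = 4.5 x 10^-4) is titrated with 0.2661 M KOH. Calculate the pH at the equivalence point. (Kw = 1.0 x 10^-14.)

n(HNO2) = 0.3188 x 0.01511 = 0.004817 mol; V(KOH) at equivalence = 0.004817/0.2661 = 0.01810 L.
At equivalence all the acid is converted to NO2-; total volume = 0.01511 + 0.01810 = 0.03321 L, so [NO2-] = 0.004817/0.03321 = 0.1450 M.
Kb = Kw/Ka = 1.0e-14 / 4.5 x 10^-4 = 2.22e-11.
[OH^-] = sqrt(Kb x [NO2-]) = sqrt(2.22e-11 x 0.1450) = 1.80e-6 M.
pOH = 5.75, so pH = 14.00 - 5.75 = 8.25.

8.25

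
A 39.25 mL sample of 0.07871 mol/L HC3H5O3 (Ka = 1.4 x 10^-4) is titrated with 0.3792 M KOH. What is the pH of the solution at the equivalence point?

8.33

n(HC3H5O3) = 0.07871 x 0.03925 = 0.003089 mol; V(KOH) at equivalence = 0.003089/0.3792 = 0.008147 L.
At equivalence all the acid is converted to C3H5O3-; total volume = 0.03925 + 0.008147 = 0.04740 L, so [C3H5O3-] = 0.003089/0.04740 = 0.06518 M.
Kb = Kw/Ka = 1.0e-14 / 1.4 x 10^-4 = 7.14e-11.
[OH^-] = sqrt(Kb x [C3H5O3-]) = sqrt(7.14e-11 x 0.06518) = 2.16e-6 M.
pOH = 5.67, so pH = 14.00 - 5.67 = 8.33.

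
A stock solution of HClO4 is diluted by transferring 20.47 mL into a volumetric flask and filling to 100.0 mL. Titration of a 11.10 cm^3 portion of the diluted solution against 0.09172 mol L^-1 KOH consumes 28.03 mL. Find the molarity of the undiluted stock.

1.13 M

n(KOH) = 0.09172 x 0.02803 = 0.002571 mol.
n(HClO4) in the aliquot = 0.002571 mol.
[diluted HClO4] = 0.002571 / 0.01110 = 0.2316 M.
Dilution factor = 100.0/20.47 = 4.885, so [stock] = 0.2316 x 4.885 = 1.13 M.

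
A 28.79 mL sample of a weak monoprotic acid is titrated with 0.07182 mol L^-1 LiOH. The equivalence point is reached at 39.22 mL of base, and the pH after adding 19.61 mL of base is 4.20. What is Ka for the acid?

6.3 x 10^-5

19.61 mL is half of the equivalence volume, so this is the half-equivalence point where [HA] = [A^-].
At half-equivalence pH = pKa, so pKa = 4.20.
Ka = 10^(-4.20) = 6.3 x 10^-5.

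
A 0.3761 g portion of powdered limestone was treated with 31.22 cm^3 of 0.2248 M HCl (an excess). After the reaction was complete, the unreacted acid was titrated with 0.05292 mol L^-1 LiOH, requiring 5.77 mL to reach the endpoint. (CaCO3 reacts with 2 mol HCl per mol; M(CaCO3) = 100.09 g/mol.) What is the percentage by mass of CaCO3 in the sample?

89.3%

Total n(HCl) added = 0.2248 x 0.03122 = 0.007018 mol.
n(LiOH) used = 0.05292 x 0.005770 = 0.0003053 mol, which equals the excess n(HCl).
So n(HCl) consumed by the sample = 0.007018 - 0.0003053 = 0.006713 mol.
n(CaCO3) = 0.006713 / 2 = 0.003356 mol.
mass CaCO3 = 0.003356 x 100.09 = 0.3359 g, so %CaCO3 = 0.3359/0.3761 x 100 = 89.3%.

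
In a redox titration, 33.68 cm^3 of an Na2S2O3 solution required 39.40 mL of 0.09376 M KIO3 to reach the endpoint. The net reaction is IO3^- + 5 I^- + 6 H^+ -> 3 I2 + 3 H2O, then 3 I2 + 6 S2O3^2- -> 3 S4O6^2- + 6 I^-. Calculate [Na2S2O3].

n(KIO3) = 0.09376 x 0.03940 = 0.003694 mol.
From the balanced equation, 1 mol KIO3 reacts with 6 mol Na2S2O3, so n(Na2S2O3) = 0.003694 x 6/1 = 0.02216 mol.
[Na2S2O3] = 0.02216 / 0.03368 L = 0.658 M.

0.658 M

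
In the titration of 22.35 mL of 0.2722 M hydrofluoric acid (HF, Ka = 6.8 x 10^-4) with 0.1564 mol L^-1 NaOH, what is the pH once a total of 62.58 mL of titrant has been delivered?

12.64

n(acid) = 0.2722 x 0.02235 = 0.006084 mol; n(NaOH) added = 0.1564 x 0.06258 = 0.009788 mol.
Base is in excess by 0.009788 - 0.006084 = 0.003704 mol in a total volume of 0.08493 L.
[OH^-] = 0.003704/0.08493 = 0.04361 M, so pOH = 1.36 and pH = 14.00 - 1.36 = 12.64.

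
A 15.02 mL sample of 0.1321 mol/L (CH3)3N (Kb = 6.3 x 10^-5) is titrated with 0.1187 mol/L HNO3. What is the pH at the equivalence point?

5.50

n((CH3)3N) = 0.1321 x 0.01502 = 0.001984 mol; V(HNO3) at equivalence = 0.001984/0.1187 = 0.01672 L.
At equivalence the base is fully converted to (CH3)3NH+; total volume = 0.03174 L, so [(CH3)3NH+] = 0.001984/0.03174 = 0.06252 M.
Ka((CH3)3NH+) = Kw/Kb = 1.0e-14 / 6.3 x 10^-5 = 1.59e-10.
[H^+] = sqrt(Ka x [(CH3)3NH+]) = sqrt(1.59e-10 x 0.06252) = 3.15e-6 M.
pH = -log(3.15e-6) = 5.50.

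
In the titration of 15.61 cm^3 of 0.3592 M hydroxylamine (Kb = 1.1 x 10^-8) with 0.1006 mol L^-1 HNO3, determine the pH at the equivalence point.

3.57

n(NH2OH) = 0.3592 x 0.01561 = 0.005607 mol; V(HNO3) at equivalence = 0.005607/0.1006 = 0.05574 L.
At equivalence the base is fully converted to NH3OH+; total volume = 0.07135 L, so [NH3OH+] = 0.005607/0.07135 = 0.07859 M.
Ka(NH3OH+) = Kw/Kb = 1.0e-14 / 1.1 x 10^-8 = 9.09e-7.
[H^+] = sqrt(Ka x [NH3OH+]) = sqrt(9.09e-7 x 0.07859) = 0.000267 M.
pH = -log(0.000267) = 3.57.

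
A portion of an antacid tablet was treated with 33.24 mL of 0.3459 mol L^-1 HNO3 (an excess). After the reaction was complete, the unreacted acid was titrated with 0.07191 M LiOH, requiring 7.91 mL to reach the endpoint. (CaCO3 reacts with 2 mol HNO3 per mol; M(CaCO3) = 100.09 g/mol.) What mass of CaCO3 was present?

Total n(HNO3) added = 0.3459 x 0.03324 = 0.01150 mol.
n(LiOH) used = 0.07191 x 0.007910 = 0.0005688 mol, which equals the excess n(HNO3).
So n(HNO3) consumed by the sample = 0.01150 - 0.0005688 = 0.01093 mol.
n(CaCO3) = 0.01093 / 2 = 0.005464 mol.
mass = 0.005464 mol x 100.09 g/mol = 0.547 g.

0.547 g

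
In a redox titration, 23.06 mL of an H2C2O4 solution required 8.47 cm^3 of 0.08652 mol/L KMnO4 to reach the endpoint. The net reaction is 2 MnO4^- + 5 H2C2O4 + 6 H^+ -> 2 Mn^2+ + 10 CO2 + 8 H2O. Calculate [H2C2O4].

0.0794 M

n(KMnO4) = 0.08652 x 0.008470 = 0.0007328 mol.
From the balanced equation, 2 mol KMnO4 reacts with 5 mol H2C2O4, so n(H2C2O4) = 0.0007328 x 5/2 = 0.001832 mol.
[H2C2O4] = 0.001832 / 0.02306 L = 0.0794 M.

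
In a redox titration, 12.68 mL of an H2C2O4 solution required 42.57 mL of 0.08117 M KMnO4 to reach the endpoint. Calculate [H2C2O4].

n(KMnO4) = 0.08117 x 0.04257 = 0.003455 mol.
From the balanced equation, 2 mol KMnO4 reacts with 5 mol H2C2O4, so n(H2C2O4) = 0.003455 x 5/2 = 0.008639 mol.
[H2C2O4] = 0.008639 / 0.01268 L = 0.681 M.

0.681 M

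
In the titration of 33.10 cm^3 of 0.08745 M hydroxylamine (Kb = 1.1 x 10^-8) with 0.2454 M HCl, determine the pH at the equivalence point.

3.62

n(NH2OH) = 0.08745 x 0.03310 = 0.002895 mol; V(HCl) at equivalence = 0.002895/0.2454 = 0.01180 L.
At equivalence the base is fully converted to NH3OH+; total volume = 0.04490 L, so [NH3OH+] = 0.002895/0.04490 = 0.06447 M.
Ka(NH3OH+) = Kw/Kb = 1.0e-14 / 1.1 x 10^-8 = 9.09e-7.
[H^+] = sqrt(Ka x [NH3OH+]) = sqrt(9.09e-7 x 0.06447) = 0.000242 M.
pH = -log(0.000242) = 3.62.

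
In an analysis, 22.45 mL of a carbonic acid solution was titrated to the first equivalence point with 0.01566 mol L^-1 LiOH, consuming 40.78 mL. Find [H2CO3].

0.0284 M

n(LiOH) = 0.01566 x 0.04078 = 0.0006386 mol.
At the first equivalence point, 1 mol OH^- react per mol H2CO3, so n(H2CO3) = 0.0006386 / 1 = 0.0006386 mol.
[H2CO3] = 0.0006386 / 0.02245 L = 0.0284 M.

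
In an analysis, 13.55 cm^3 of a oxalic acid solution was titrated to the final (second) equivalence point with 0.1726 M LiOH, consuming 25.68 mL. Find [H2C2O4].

n(LiOH) = 0.1726 x 0.02568 = 0.004432 mol.
At the final (second) equivalence point, 2 mol OH^- react per mol H2C2O4, so n(H2C2O4) = 0.004432 / 2 = 0.002216 mol.
[H2C2O4] = 0.002216 / 0.01355 L = 0.164 M.

0.164 M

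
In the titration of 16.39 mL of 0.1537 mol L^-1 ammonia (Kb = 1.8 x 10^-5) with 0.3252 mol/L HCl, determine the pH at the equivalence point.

n(NH3) = 0.1537 x 0.01639 = 0.002519 mol; V(HCl) at equivalence = 0.002519/0.3252 = 0.007746 L.
At equivalence the base is fully converted to NH4+; total volume = 0.02414 L, so [NH4+] = 0.002519/0.02414 = 0.1044 M.
Ka(NH4+) = Kw/Kb = 1.0e-14 / 1.8 x 10^-5 = 5.56e-10.
[H^+] = sqrt(Ka x [NH4+]) = sqrt(5.56e-10 x 0.1044) = 7.61e-6 M.
pH = -log(7.61e-6) = 5.12.

5.12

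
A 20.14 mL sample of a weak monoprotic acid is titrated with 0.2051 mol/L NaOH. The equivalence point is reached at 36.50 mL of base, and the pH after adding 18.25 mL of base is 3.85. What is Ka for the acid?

1.4 x 10^-4

18.25 mL is half of the equivalence volume, so this is the half-equivalence point where [HA] = [A^-].
At half-equivalence pH = pKa, so pKa = 3.85.
Ka = 10^(-3.85) = 1.4 x 10^-4.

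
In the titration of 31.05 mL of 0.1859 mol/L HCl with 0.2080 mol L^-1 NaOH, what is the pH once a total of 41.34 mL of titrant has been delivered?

12.59

n(acid) = 0.1859 x 0.03105 = 0.005772 mol; n(NaOH) added = 0.2080 x 0.04134 = 0.008599 mol.
Base is in excess by 0.008599 - 0.005772 = 0.002827 mol in a total volume of 0.07239 L.
[OH^-] = 0.002827/0.07239 = 0.03905 M, so pOH = 1.41 and pH = 14.00 - 1.41 = 12.59.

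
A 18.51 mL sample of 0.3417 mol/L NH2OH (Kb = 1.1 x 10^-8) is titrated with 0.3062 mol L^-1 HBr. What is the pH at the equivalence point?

n(NH2OH) = 0.3417 x 0.01851 = 0.006325 mol; V(HBr) at equivalence = 0.006325/0.3062 = 0.02066 L.
At equivalence the base is fully converted to NH3OH+; total volume = 0.03917 L, so [NH3OH+] = 0.006325/0.03917 = 0.1615 M.
Ka(NH3OH+) = Kw/Kb = 1.0e-14 / 1.1 x 10^-8 = 9.09e-7.
[H^+] = sqrt(Ka x [NH3OH+]) = sqrt(9.09e-7 x 0.1615) = 0.000383 M.
pH = -log(0.000383) = 3.42.

3.42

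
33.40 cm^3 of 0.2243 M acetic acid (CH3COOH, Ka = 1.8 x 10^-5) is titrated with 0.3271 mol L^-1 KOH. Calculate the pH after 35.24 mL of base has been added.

12.77

n(acid) = 0.2243 x 0.03340 = 0.007492 mol; n(KOH) added = 0.3271 x 0.03524 = 0.01153 mol.
Base is in excess by 0.01153 - 0.007492 = 0.004035 mol in a total volume of 0.06864 L.
[OH^-] = 0.004035/0.06864 = 0.05879 M, so pOH = 1.23 and pH = 14.00 - 1.23 = 12.77.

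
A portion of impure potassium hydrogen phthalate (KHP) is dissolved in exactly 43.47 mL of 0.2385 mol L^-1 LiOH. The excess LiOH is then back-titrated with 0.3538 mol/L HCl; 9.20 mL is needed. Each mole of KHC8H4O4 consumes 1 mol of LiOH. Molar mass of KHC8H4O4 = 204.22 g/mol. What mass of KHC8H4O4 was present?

1.45 g

Total n(LiOH) added = 0.2385 x 0.04347 = 0.01037 mol.
n(HCl) used = 0.3538 x 0.009200 = 0.003255 mol, which equals the excess n(LiOH).
So n(LiOH) consumed by the sample = 0.01037 - 0.003255 = 0.007113 mol.
n(KHC8H4O4) = 0.007113 / 1 = 0.007113 mol.
mass = 0.007113 mol x 204.22 g/mol = 1.45 g.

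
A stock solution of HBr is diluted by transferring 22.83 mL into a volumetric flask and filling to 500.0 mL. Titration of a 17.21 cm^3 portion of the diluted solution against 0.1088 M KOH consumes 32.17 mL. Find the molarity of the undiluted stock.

4.45 M

n(KOH) = 0.1088 x 0.03217 = 0.003500 mol.
n(HBr) in the aliquot = 0.003500 mol.
[diluted HBr] = 0.003500 / 0.01721 = 0.2034 M.
Dilution factor = 500.0/22.83 = 21.90, so [stock] = 0.2034 x 21.90 = 4.45 M.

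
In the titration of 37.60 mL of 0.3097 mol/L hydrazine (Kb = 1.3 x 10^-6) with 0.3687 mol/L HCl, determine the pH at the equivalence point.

4.44

n(N2H4) = 0.3097 x 0.03760 = 0.01164 mol; V(HCl) at equivalence = 0.01164/0.3687 = 0.03158 L.
At equivalence the base is fully converted to N2H5+; total volume = 0.06918 L, so [N2H5+] = 0.01164/0.06918 = 0.1683 M.
Ka(N2H5+) = Kw/Kb = 1.0e-14 / 1.3 x 10^-6 = 7.69e-9.
[H^+] = sqrt(Ka x [N2H5+]) = sqrt(7.69e-9 x 0.1683) = 3.60e-5 M.
pH = -log(3.60e-5) = 4.44.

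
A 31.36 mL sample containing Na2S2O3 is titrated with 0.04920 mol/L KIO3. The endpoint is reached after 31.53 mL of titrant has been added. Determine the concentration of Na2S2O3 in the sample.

n(KIO3) = 0.04920 x 0.03153 = 0.001551 mol.
From the balanced equation, 1 mol KIO3 reacts with 6 mol Na2S2O3, so n(Na2S2O3) = 0.001551 x 6/1 = 0.009308 mol.
[Na2S2O3] = 0.009308 / 0.03136 L = 0.297 M.

0.297 M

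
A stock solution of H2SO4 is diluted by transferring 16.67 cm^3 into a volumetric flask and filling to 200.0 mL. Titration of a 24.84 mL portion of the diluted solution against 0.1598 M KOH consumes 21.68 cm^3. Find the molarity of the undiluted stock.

0.837 M

n(KOH) = 0.1598 x 0.02168 = 0.003464 mol.
n(H2SO4) in the aliquot = 0.003464 x 1/2 = 0.001732 mol.
[diluted H2SO4] = 0.001732 / 0.02484 = 0.06974 M.
Dilution factor = 200.0/16.67 = 12.00, so [stock] = 0.06974 x 12.00 = 0.837 M.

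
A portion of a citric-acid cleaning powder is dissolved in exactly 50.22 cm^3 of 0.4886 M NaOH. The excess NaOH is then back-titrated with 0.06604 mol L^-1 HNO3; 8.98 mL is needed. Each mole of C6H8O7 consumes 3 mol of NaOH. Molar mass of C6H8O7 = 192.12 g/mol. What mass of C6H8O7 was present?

1.53 g

Total n(NaOH) added = 0.4886 x 0.05022 = 0.02454 mol.
n(HNO3) used = 0.06604 x 0.008980 = 0.0005930 mol, which equals the excess n(NaOH).
So n(NaOH) consumed by the sample = 0.02454 - 0.0005930 = 0.02394 mol.
n(C6H8O7) = 0.02394 / 3 = 0.007981 mol.
mass = 0.007981 mol x 192.12 g/mol = 1.53 g.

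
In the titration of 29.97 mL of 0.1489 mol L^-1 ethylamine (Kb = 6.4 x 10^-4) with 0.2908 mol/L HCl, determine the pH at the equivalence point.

n(C2H5NH2) = 0.1489 x 0.02997 = 0.004463 mol; V(HCl) at equivalence = 0.004463/0.2908 = 0.01535 L.
At equivalence the base is fully converted to C2H5NH3+; total volume = 0.04532 L, so [C2H5NH3+] = 0.004463/0.04532 = 0.09848 M.
Ka(C2H5NH3+) = Kw/Kb = 1.0e-14 / 6.4 x 10^-4 = 1.56e-11.
[H^+] = sqrt(Ka x [C2H5NH3+]) = sqrt(1.56e-11 x 0.09848) = 1.24e-6 M.
pH = -log(1.24e-6) = 5.91.

5.91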